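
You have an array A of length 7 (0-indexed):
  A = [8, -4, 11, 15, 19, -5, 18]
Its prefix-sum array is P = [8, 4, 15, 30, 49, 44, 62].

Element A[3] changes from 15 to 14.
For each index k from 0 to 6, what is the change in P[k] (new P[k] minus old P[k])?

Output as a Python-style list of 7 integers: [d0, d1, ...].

Element change: A[3] 15 -> 14, delta = -1
For k < 3: P[k] unchanged, delta_P[k] = 0
For k >= 3: P[k] shifts by exactly -1
Delta array: [0, 0, 0, -1, -1, -1, -1]

Answer: [0, 0, 0, -1, -1, -1, -1]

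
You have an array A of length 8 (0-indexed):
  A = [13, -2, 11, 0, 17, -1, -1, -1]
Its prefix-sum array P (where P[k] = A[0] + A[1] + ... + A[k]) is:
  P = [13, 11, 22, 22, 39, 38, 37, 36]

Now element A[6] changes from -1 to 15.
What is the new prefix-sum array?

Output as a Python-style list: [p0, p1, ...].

Answer: [13, 11, 22, 22, 39, 38, 53, 52]

Derivation:
Change: A[6] -1 -> 15, delta = 16
P[k] for k < 6: unchanged (A[6] not included)
P[k] for k >= 6: shift by delta = 16
  P[0] = 13 + 0 = 13
  P[1] = 11 + 0 = 11
  P[2] = 22 + 0 = 22
  P[3] = 22 + 0 = 22
  P[4] = 39 + 0 = 39
  P[5] = 38 + 0 = 38
  P[6] = 37 + 16 = 53
  P[7] = 36 + 16 = 52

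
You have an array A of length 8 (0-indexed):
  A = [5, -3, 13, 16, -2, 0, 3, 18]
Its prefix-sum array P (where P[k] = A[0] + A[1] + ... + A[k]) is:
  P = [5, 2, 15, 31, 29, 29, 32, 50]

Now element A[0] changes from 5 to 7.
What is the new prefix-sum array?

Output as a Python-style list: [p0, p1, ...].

Answer: [7, 4, 17, 33, 31, 31, 34, 52]

Derivation:
Change: A[0] 5 -> 7, delta = 2
P[k] for k < 0: unchanged (A[0] not included)
P[k] for k >= 0: shift by delta = 2
  P[0] = 5 + 2 = 7
  P[1] = 2 + 2 = 4
  P[2] = 15 + 2 = 17
  P[3] = 31 + 2 = 33
  P[4] = 29 + 2 = 31
  P[5] = 29 + 2 = 31
  P[6] = 32 + 2 = 34
  P[7] = 50 + 2 = 52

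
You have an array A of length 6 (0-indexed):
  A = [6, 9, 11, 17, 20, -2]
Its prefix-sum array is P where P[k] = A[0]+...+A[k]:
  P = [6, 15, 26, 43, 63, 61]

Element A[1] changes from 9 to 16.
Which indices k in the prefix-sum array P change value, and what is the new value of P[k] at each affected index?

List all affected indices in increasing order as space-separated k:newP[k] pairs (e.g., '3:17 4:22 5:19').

P[k] = A[0] + ... + A[k]
P[k] includes A[1] iff k >= 1
Affected indices: 1, 2, ..., 5; delta = 7
  P[1]: 15 + 7 = 22
  P[2]: 26 + 7 = 33
  P[3]: 43 + 7 = 50
  P[4]: 63 + 7 = 70
  P[5]: 61 + 7 = 68

Answer: 1:22 2:33 3:50 4:70 5:68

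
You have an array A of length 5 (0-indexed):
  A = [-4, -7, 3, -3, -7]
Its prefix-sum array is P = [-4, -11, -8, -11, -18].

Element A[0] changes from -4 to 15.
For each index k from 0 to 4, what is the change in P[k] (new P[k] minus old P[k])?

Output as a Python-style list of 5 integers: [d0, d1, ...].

Element change: A[0] -4 -> 15, delta = 19
For k < 0: P[k] unchanged, delta_P[k] = 0
For k >= 0: P[k] shifts by exactly 19
Delta array: [19, 19, 19, 19, 19]

Answer: [19, 19, 19, 19, 19]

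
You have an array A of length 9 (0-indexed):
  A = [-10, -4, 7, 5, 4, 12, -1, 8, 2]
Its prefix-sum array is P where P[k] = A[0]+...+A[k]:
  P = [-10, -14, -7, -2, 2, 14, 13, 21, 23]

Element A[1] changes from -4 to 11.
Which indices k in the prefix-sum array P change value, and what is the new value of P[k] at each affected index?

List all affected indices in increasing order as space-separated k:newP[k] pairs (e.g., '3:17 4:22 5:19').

P[k] = A[0] + ... + A[k]
P[k] includes A[1] iff k >= 1
Affected indices: 1, 2, ..., 8; delta = 15
  P[1]: -14 + 15 = 1
  P[2]: -7 + 15 = 8
  P[3]: -2 + 15 = 13
  P[4]: 2 + 15 = 17
  P[5]: 14 + 15 = 29
  P[6]: 13 + 15 = 28
  P[7]: 21 + 15 = 36
  P[8]: 23 + 15 = 38

Answer: 1:1 2:8 3:13 4:17 5:29 6:28 7:36 8:38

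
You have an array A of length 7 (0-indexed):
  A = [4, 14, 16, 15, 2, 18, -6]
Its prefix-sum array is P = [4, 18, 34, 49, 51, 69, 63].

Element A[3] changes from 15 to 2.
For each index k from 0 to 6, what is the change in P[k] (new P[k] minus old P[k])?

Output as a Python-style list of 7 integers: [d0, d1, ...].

Element change: A[3] 15 -> 2, delta = -13
For k < 3: P[k] unchanged, delta_P[k] = 0
For k >= 3: P[k] shifts by exactly -13
Delta array: [0, 0, 0, -13, -13, -13, -13]

Answer: [0, 0, 0, -13, -13, -13, -13]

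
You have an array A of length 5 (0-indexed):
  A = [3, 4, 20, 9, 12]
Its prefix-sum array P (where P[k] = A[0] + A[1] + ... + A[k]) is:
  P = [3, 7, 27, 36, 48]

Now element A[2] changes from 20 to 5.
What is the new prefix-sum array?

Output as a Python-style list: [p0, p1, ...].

Change: A[2] 20 -> 5, delta = -15
P[k] for k < 2: unchanged (A[2] not included)
P[k] for k >= 2: shift by delta = -15
  P[0] = 3 + 0 = 3
  P[1] = 7 + 0 = 7
  P[2] = 27 + -15 = 12
  P[3] = 36 + -15 = 21
  P[4] = 48 + -15 = 33

Answer: [3, 7, 12, 21, 33]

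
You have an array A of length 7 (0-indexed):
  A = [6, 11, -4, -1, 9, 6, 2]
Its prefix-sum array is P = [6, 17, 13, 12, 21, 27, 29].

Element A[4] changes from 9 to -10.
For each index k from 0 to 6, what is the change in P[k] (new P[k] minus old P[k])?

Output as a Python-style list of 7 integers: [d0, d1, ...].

Answer: [0, 0, 0, 0, -19, -19, -19]

Derivation:
Element change: A[4] 9 -> -10, delta = -19
For k < 4: P[k] unchanged, delta_P[k] = 0
For k >= 4: P[k] shifts by exactly -19
Delta array: [0, 0, 0, 0, -19, -19, -19]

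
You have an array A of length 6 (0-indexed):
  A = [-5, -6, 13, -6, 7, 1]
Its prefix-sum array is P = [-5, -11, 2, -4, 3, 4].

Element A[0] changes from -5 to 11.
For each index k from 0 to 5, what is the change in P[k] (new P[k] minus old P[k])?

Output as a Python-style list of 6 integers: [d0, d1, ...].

Element change: A[0] -5 -> 11, delta = 16
For k < 0: P[k] unchanged, delta_P[k] = 0
For k >= 0: P[k] shifts by exactly 16
Delta array: [16, 16, 16, 16, 16, 16]

Answer: [16, 16, 16, 16, 16, 16]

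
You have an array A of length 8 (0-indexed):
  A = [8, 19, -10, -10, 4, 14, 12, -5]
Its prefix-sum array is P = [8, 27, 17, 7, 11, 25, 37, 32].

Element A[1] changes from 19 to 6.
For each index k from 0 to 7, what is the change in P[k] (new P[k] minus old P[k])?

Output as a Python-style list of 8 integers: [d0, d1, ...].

Element change: A[1] 19 -> 6, delta = -13
For k < 1: P[k] unchanged, delta_P[k] = 0
For k >= 1: P[k] shifts by exactly -13
Delta array: [0, -13, -13, -13, -13, -13, -13, -13]

Answer: [0, -13, -13, -13, -13, -13, -13, -13]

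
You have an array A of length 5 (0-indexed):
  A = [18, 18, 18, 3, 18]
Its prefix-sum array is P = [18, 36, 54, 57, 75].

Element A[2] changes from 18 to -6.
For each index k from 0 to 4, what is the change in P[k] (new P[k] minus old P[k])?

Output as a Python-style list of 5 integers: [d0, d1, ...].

Element change: A[2] 18 -> -6, delta = -24
For k < 2: P[k] unchanged, delta_P[k] = 0
For k >= 2: P[k] shifts by exactly -24
Delta array: [0, 0, -24, -24, -24]

Answer: [0, 0, -24, -24, -24]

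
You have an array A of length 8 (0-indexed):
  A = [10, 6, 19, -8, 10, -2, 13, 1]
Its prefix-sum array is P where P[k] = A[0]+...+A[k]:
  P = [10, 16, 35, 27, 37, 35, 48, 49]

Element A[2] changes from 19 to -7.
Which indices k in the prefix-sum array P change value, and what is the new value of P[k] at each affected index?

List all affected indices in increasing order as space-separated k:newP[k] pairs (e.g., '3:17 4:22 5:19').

Answer: 2:9 3:1 4:11 5:9 6:22 7:23

Derivation:
P[k] = A[0] + ... + A[k]
P[k] includes A[2] iff k >= 2
Affected indices: 2, 3, ..., 7; delta = -26
  P[2]: 35 + -26 = 9
  P[3]: 27 + -26 = 1
  P[4]: 37 + -26 = 11
  P[5]: 35 + -26 = 9
  P[6]: 48 + -26 = 22
  P[7]: 49 + -26 = 23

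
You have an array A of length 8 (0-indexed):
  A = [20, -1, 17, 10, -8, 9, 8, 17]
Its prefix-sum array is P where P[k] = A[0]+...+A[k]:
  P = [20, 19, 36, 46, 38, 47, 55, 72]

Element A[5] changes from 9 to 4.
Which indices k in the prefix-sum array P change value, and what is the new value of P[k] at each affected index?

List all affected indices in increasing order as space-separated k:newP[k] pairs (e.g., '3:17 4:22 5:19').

Answer: 5:42 6:50 7:67

Derivation:
P[k] = A[0] + ... + A[k]
P[k] includes A[5] iff k >= 5
Affected indices: 5, 6, ..., 7; delta = -5
  P[5]: 47 + -5 = 42
  P[6]: 55 + -5 = 50
  P[7]: 72 + -5 = 67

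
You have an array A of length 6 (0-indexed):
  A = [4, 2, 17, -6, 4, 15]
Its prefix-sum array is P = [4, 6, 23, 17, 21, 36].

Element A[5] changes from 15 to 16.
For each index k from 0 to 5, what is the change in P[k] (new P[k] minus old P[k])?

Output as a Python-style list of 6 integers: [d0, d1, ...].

Answer: [0, 0, 0, 0, 0, 1]

Derivation:
Element change: A[5] 15 -> 16, delta = 1
For k < 5: P[k] unchanged, delta_P[k] = 0
For k >= 5: P[k] shifts by exactly 1
Delta array: [0, 0, 0, 0, 0, 1]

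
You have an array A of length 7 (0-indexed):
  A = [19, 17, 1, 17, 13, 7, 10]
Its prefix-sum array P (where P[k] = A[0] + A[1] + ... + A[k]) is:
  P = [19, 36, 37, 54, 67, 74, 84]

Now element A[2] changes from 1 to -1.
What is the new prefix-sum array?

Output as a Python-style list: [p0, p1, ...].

Change: A[2] 1 -> -1, delta = -2
P[k] for k < 2: unchanged (A[2] not included)
P[k] for k >= 2: shift by delta = -2
  P[0] = 19 + 0 = 19
  P[1] = 36 + 0 = 36
  P[2] = 37 + -2 = 35
  P[3] = 54 + -2 = 52
  P[4] = 67 + -2 = 65
  P[5] = 74 + -2 = 72
  P[6] = 84 + -2 = 82

Answer: [19, 36, 35, 52, 65, 72, 82]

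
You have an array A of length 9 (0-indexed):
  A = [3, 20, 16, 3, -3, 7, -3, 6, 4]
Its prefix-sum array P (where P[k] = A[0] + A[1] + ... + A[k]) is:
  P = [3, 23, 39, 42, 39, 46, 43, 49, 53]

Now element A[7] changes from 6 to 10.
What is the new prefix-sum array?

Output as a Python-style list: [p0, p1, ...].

Answer: [3, 23, 39, 42, 39, 46, 43, 53, 57]

Derivation:
Change: A[7] 6 -> 10, delta = 4
P[k] for k < 7: unchanged (A[7] not included)
P[k] for k >= 7: shift by delta = 4
  P[0] = 3 + 0 = 3
  P[1] = 23 + 0 = 23
  P[2] = 39 + 0 = 39
  P[3] = 42 + 0 = 42
  P[4] = 39 + 0 = 39
  P[5] = 46 + 0 = 46
  P[6] = 43 + 0 = 43
  P[7] = 49 + 4 = 53
  P[8] = 53 + 4 = 57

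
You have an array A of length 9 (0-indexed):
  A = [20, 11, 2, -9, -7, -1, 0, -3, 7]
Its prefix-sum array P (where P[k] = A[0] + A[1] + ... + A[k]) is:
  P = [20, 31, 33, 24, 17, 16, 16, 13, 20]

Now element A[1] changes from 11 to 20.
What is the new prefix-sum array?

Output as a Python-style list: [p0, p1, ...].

Change: A[1] 11 -> 20, delta = 9
P[k] for k < 1: unchanged (A[1] not included)
P[k] for k >= 1: shift by delta = 9
  P[0] = 20 + 0 = 20
  P[1] = 31 + 9 = 40
  P[2] = 33 + 9 = 42
  P[3] = 24 + 9 = 33
  P[4] = 17 + 9 = 26
  P[5] = 16 + 9 = 25
  P[6] = 16 + 9 = 25
  P[7] = 13 + 9 = 22
  P[8] = 20 + 9 = 29

Answer: [20, 40, 42, 33, 26, 25, 25, 22, 29]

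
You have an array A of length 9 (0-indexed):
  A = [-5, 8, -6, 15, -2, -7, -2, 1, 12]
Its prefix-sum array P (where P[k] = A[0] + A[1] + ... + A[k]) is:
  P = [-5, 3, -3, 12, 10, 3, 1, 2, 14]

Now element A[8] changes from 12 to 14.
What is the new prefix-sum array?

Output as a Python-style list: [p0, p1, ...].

Answer: [-5, 3, -3, 12, 10, 3, 1, 2, 16]

Derivation:
Change: A[8] 12 -> 14, delta = 2
P[k] for k < 8: unchanged (A[8] not included)
P[k] for k >= 8: shift by delta = 2
  P[0] = -5 + 0 = -5
  P[1] = 3 + 0 = 3
  P[2] = -3 + 0 = -3
  P[3] = 12 + 0 = 12
  P[4] = 10 + 0 = 10
  P[5] = 3 + 0 = 3
  P[6] = 1 + 0 = 1
  P[7] = 2 + 0 = 2
  P[8] = 14 + 2 = 16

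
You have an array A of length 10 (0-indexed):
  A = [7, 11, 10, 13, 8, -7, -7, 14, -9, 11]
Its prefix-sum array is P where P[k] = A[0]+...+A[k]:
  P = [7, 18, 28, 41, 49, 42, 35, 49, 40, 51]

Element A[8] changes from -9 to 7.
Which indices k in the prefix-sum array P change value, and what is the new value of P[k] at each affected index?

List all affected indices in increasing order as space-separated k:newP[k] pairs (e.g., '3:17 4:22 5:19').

P[k] = A[0] + ... + A[k]
P[k] includes A[8] iff k >= 8
Affected indices: 8, 9, ..., 9; delta = 16
  P[8]: 40 + 16 = 56
  P[9]: 51 + 16 = 67

Answer: 8:56 9:67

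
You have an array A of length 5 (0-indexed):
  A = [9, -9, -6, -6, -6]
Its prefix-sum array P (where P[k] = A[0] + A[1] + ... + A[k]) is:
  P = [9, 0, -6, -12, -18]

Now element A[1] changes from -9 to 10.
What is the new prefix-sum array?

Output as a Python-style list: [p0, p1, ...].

Change: A[1] -9 -> 10, delta = 19
P[k] for k < 1: unchanged (A[1] not included)
P[k] for k >= 1: shift by delta = 19
  P[0] = 9 + 0 = 9
  P[1] = 0 + 19 = 19
  P[2] = -6 + 19 = 13
  P[3] = -12 + 19 = 7
  P[4] = -18 + 19 = 1

Answer: [9, 19, 13, 7, 1]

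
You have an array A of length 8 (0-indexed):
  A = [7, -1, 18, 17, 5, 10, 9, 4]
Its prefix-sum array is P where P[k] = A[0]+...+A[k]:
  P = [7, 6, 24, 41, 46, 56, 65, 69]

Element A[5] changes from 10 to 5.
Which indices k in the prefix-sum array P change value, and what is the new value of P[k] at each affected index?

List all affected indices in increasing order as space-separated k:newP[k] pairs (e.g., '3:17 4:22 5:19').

Answer: 5:51 6:60 7:64

Derivation:
P[k] = A[0] + ... + A[k]
P[k] includes A[5] iff k >= 5
Affected indices: 5, 6, ..., 7; delta = -5
  P[5]: 56 + -5 = 51
  P[6]: 65 + -5 = 60
  P[7]: 69 + -5 = 64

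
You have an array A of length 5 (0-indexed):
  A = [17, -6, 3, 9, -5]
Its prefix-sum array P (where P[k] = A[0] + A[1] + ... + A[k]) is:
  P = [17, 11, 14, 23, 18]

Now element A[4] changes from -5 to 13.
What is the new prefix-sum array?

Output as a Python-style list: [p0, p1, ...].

Change: A[4] -5 -> 13, delta = 18
P[k] for k < 4: unchanged (A[4] not included)
P[k] for k >= 4: shift by delta = 18
  P[0] = 17 + 0 = 17
  P[1] = 11 + 0 = 11
  P[2] = 14 + 0 = 14
  P[3] = 23 + 0 = 23
  P[4] = 18 + 18 = 36

Answer: [17, 11, 14, 23, 36]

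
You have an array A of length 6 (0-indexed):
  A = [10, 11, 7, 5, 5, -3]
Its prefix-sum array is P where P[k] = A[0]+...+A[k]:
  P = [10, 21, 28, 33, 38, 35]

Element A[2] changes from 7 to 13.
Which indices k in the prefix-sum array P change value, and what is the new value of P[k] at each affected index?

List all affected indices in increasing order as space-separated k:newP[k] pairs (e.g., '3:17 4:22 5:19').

Answer: 2:34 3:39 4:44 5:41

Derivation:
P[k] = A[0] + ... + A[k]
P[k] includes A[2] iff k >= 2
Affected indices: 2, 3, ..., 5; delta = 6
  P[2]: 28 + 6 = 34
  P[3]: 33 + 6 = 39
  P[4]: 38 + 6 = 44
  P[5]: 35 + 6 = 41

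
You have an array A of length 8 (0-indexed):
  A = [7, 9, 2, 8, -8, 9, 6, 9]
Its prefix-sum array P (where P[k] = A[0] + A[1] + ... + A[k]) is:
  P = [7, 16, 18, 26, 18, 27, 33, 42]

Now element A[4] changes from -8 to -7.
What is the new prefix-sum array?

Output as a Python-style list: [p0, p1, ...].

Change: A[4] -8 -> -7, delta = 1
P[k] for k < 4: unchanged (A[4] not included)
P[k] for k >= 4: shift by delta = 1
  P[0] = 7 + 0 = 7
  P[1] = 16 + 0 = 16
  P[2] = 18 + 0 = 18
  P[3] = 26 + 0 = 26
  P[4] = 18 + 1 = 19
  P[5] = 27 + 1 = 28
  P[6] = 33 + 1 = 34
  P[7] = 42 + 1 = 43

Answer: [7, 16, 18, 26, 19, 28, 34, 43]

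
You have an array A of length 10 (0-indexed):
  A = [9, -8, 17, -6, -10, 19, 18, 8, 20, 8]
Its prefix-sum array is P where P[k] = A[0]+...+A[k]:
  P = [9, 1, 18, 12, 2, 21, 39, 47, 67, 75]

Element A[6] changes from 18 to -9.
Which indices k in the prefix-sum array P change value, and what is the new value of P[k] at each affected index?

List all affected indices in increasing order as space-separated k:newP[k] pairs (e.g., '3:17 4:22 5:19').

P[k] = A[0] + ... + A[k]
P[k] includes A[6] iff k >= 6
Affected indices: 6, 7, ..., 9; delta = -27
  P[6]: 39 + -27 = 12
  P[7]: 47 + -27 = 20
  P[8]: 67 + -27 = 40
  P[9]: 75 + -27 = 48

Answer: 6:12 7:20 8:40 9:48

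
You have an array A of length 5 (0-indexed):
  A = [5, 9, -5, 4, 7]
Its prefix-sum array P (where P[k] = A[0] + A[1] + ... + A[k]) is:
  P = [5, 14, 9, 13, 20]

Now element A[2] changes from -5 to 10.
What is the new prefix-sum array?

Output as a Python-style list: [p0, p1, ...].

Answer: [5, 14, 24, 28, 35]

Derivation:
Change: A[2] -5 -> 10, delta = 15
P[k] for k < 2: unchanged (A[2] not included)
P[k] for k >= 2: shift by delta = 15
  P[0] = 5 + 0 = 5
  P[1] = 14 + 0 = 14
  P[2] = 9 + 15 = 24
  P[3] = 13 + 15 = 28
  P[4] = 20 + 15 = 35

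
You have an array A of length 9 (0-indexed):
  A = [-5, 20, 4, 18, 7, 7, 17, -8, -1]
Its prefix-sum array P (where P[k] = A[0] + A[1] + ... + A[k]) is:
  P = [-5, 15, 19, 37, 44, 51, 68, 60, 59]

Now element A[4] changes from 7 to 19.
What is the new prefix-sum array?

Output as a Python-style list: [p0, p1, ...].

Answer: [-5, 15, 19, 37, 56, 63, 80, 72, 71]

Derivation:
Change: A[4] 7 -> 19, delta = 12
P[k] for k < 4: unchanged (A[4] not included)
P[k] for k >= 4: shift by delta = 12
  P[0] = -5 + 0 = -5
  P[1] = 15 + 0 = 15
  P[2] = 19 + 0 = 19
  P[3] = 37 + 0 = 37
  P[4] = 44 + 12 = 56
  P[5] = 51 + 12 = 63
  P[6] = 68 + 12 = 80
  P[7] = 60 + 12 = 72
  P[8] = 59 + 12 = 71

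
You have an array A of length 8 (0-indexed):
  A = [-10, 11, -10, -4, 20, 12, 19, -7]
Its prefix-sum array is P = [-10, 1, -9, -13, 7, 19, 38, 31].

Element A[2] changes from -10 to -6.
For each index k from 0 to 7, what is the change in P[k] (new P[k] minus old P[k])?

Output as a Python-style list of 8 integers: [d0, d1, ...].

Answer: [0, 0, 4, 4, 4, 4, 4, 4]

Derivation:
Element change: A[2] -10 -> -6, delta = 4
For k < 2: P[k] unchanged, delta_P[k] = 0
For k >= 2: P[k] shifts by exactly 4
Delta array: [0, 0, 4, 4, 4, 4, 4, 4]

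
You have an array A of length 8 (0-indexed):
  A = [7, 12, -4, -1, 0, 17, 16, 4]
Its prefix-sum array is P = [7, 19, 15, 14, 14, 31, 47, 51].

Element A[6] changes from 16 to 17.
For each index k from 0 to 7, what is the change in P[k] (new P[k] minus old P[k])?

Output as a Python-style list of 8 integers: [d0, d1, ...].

Element change: A[6] 16 -> 17, delta = 1
For k < 6: P[k] unchanged, delta_P[k] = 0
For k >= 6: P[k] shifts by exactly 1
Delta array: [0, 0, 0, 0, 0, 0, 1, 1]

Answer: [0, 0, 0, 0, 0, 0, 1, 1]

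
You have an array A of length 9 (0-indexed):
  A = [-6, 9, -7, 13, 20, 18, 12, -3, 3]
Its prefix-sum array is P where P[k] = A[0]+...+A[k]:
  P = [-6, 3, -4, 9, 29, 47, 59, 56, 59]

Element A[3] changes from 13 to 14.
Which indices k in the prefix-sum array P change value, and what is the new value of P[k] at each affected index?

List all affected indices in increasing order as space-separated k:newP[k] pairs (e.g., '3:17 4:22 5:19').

P[k] = A[0] + ... + A[k]
P[k] includes A[3] iff k >= 3
Affected indices: 3, 4, ..., 8; delta = 1
  P[3]: 9 + 1 = 10
  P[4]: 29 + 1 = 30
  P[5]: 47 + 1 = 48
  P[6]: 59 + 1 = 60
  P[7]: 56 + 1 = 57
  P[8]: 59 + 1 = 60

Answer: 3:10 4:30 5:48 6:60 7:57 8:60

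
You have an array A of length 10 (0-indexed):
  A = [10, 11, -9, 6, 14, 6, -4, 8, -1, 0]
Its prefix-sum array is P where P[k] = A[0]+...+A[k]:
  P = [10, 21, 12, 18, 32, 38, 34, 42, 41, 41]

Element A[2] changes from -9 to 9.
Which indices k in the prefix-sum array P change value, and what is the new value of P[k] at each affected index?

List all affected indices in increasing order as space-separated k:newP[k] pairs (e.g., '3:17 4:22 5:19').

Answer: 2:30 3:36 4:50 5:56 6:52 7:60 8:59 9:59

Derivation:
P[k] = A[0] + ... + A[k]
P[k] includes A[2] iff k >= 2
Affected indices: 2, 3, ..., 9; delta = 18
  P[2]: 12 + 18 = 30
  P[3]: 18 + 18 = 36
  P[4]: 32 + 18 = 50
  P[5]: 38 + 18 = 56
  P[6]: 34 + 18 = 52
  P[7]: 42 + 18 = 60
  P[8]: 41 + 18 = 59
  P[9]: 41 + 18 = 59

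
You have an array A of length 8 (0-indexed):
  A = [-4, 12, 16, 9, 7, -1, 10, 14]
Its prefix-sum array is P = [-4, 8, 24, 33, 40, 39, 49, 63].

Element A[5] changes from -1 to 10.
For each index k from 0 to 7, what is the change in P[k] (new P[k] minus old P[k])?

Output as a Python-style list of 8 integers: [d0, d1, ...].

Answer: [0, 0, 0, 0, 0, 11, 11, 11]

Derivation:
Element change: A[5] -1 -> 10, delta = 11
For k < 5: P[k] unchanged, delta_P[k] = 0
For k >= 5: P[k] shifts by exactly 11
Delta array: [0, 0, 0, 0, 0, 11, 11, 11]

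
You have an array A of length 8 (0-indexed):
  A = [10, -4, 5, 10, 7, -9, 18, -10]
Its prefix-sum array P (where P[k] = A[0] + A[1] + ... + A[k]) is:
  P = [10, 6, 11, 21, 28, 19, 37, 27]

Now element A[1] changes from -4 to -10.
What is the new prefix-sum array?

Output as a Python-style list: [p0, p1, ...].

Answer: [10, 0, 5, 15, 22, 13, 31, 21]

Derivation:
Change: A[1] -4 -> -10, delta = -6
P[k] for k < 1: unchanged (A[1] not included)
P[k] for k >= 1: shift by delta = -6
  P[0] = 10 + 0 = 10
  P[1] = 6 + -6 = 0
  P[2] = 11 + -6 = 5
  P[3] = 21 + -6 = 15
  P[4] = 28 + -6 = 22
  P[5] = 19 + -6 = 13
  P[6] = 37 + -6 = 31
  P[7] = 27 + -6 = 21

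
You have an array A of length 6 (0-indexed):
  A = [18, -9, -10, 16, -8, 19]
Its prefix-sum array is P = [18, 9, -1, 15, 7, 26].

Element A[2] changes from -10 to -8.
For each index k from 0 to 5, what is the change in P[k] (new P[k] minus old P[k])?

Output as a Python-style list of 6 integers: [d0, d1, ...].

Answer: [0, 0, 2, 2, 2, 2]

Derivation:
Element change: A[2] -10 -> -8, delta = 2
For k < 2: P[k] unchanged, delta_P[k] = 0
For k >= 2: P[k] shifts by exactly 2
Delta array: [0, 0, 2, 2, 2, 2]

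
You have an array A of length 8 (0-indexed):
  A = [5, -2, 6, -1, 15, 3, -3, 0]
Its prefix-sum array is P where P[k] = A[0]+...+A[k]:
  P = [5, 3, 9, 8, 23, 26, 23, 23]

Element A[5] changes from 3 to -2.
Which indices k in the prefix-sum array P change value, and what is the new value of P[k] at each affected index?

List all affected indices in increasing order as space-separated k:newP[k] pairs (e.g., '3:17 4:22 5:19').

Answer: 5:21 6:18 7:18

Derivation:
P[k] = A[0] + ... + A[k]
P[k] includes A[5] iff k >= 5
Affected indices: 5, 6, ..., 7; delta = -5
  P[5]: 26 + -5 = 21
  P[6]: 23 + -5 = 18
  P[7]: 23 + -5 = 18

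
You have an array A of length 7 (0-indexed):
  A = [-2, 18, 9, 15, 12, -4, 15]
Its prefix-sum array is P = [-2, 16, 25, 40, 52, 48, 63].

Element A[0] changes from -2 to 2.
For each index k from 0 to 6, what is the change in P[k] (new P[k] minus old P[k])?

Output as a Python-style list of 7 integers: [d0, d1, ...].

Element change: A[0] -2 -> 2, delta = 4
For k < 0: P[k] unchanged, delta_P[k] = 0
For k >= 0: P[k] shifts by exactly 4
Delta array: [4, 4, 4, 4, 4, 4, 4]

Answer: [4, 4, 4, 4, 4, 4, 4]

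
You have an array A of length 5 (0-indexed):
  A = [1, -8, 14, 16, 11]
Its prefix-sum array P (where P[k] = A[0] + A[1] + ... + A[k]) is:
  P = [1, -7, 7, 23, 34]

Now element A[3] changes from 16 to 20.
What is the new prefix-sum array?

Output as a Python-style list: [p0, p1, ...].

Answer: [1, -7, 7, 27, 38]

Derivation:
Change: A[3] 16 -> 20, delta = 4
P[k] for k < 3: unchanged (A[3] not included)
P[k] for k >= 3: shift by delta = 4
  P[0] = 1 + 0 = 1
  P[1] = -7 + 0 = -7
  P[2] = 7 + 0 = 7
  P[3] = 23 + 4 = 27
  P[4] = 34 + 4 = 38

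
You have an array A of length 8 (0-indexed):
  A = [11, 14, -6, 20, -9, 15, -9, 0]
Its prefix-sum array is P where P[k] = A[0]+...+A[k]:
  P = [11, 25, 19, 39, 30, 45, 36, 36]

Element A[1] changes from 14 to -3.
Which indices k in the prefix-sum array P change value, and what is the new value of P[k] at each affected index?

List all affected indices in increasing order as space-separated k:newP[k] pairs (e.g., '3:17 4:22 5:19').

Answer: 1:8 2:2 3:22 4:13 5:28 6:19 7:19

Derivation:
P[k] = A[0] + ... + A[k]
P[k] includes A[1] iff k >= 1
Affected indices: 1, 2, ..., 7; delta = -17
  P[1]: 25 + -17 = 8
  P[2]: 19 + -17 = 2
  P[3]: 39 + -17 = 22
  P[4]: 30 + -17 = 13
  P[5]: 45 + -17 = 28
  P[6]: 36 + -17 = 19
  P[7]: 36 + -17 = 19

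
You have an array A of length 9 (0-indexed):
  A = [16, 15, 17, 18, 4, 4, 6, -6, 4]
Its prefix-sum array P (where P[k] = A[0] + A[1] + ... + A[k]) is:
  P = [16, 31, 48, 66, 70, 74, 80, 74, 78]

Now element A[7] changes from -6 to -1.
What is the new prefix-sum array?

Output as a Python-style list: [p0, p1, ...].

Change: A[7] -6 -> -1, delta = 5
P[k] for k < 7: unchanged (A[7] not included)
P[k] for k >= 7: shift by delta = 5
  P[0] = 16 + 0 = 16
  P[1] = 31 + 0 = 31
  P[2] = 48 + 0 = 48
  P[3] = 66 + 0 = 66
  P[4] = 70 + 0 = 70
  P[5] = 74 + 0 = 74
  P[6] = 80 + 0 = 80
  P[7] = 74 + 5 = 79
  P[8] = 78 + 5 = 83

Answer: [16, 31, 48, 66, 70, 74, 80, 79, 83]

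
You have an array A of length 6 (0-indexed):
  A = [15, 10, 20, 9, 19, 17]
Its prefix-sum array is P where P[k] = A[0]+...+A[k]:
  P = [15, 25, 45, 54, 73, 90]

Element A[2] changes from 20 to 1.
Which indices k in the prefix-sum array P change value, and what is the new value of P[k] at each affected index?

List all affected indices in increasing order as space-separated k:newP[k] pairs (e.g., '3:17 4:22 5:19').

Answer: 2:26 3:35 4:54 5:71

Derivation:
P[k] = A[0] + ... + A[k]
P[k] includes A[2] iff k >= 2
Affected indices: 2, 3, ..., 5; delta = -19
  P[2]: 45 + -19 = 26
  P[3]: 54 + -19 = 35
  P[4]: 73 + -19 = 54
  P[5]: 90 + -19 = 71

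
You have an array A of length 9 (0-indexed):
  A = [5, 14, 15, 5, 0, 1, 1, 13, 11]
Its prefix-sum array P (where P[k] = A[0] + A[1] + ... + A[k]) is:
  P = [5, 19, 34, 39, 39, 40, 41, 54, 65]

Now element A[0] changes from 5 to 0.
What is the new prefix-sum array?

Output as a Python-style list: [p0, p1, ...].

Change: A[0] 5 -> 0, delta = -5
P[k] for k < 0: unchanged (A[0] not included)
P[k] for k >= 0: shift by delta = -5
  P[0] = 5 + -5 = 0
  P[1] = 19 + -5 = 14
  P[2] = 34 + -5 = 29
  P[3] = 39 + -5 = 34
  P[4] = 39 + -5 = 34
  P[5] = 40 + -5 = 35
  P[6] = 41 + -5 = 36
  P[7] = 54 + -5 = 49
  P[8] = 65 + -5 = 60

Answer: [0, 14, 29, 34, 34, 35, 36, 49, 60]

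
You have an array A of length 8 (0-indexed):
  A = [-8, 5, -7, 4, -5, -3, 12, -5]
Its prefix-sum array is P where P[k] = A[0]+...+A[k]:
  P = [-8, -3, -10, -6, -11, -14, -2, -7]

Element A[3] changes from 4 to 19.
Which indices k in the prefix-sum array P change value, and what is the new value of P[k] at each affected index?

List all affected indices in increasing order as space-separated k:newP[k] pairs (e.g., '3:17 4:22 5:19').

Answer: 3:9 4:4 5:1 6:13 7:8

Derivation:
P[k] = A[0] + ... + A[k]
P[k] includes A[3] iff k >= 3
Affected indices: 3, 4, ..., 7; delta = 15
  P[3]: -6 + 15 = 9
  P[4]: -11 + 15 = 4
  P[5]: -14 + 15 = 1
  P[6]: -2 + 15 = 13
  P[7]: -7 + 15 = 8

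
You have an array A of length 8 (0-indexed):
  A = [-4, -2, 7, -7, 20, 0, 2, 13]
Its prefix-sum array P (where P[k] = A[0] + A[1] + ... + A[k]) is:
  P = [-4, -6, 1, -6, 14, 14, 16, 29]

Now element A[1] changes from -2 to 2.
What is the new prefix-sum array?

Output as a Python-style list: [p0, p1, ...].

Answer: [-4, -2, 5, -2, 18, 18, 20, 33]

Derivation:
Change: A[1] -2 -> 2, delta = 4
P[k] for k < 1: unchanged (A[1] not included)
P[k] for k >= 1: shift by delta = 4
  P[0] = -4 + 0 = -4
  P[1] = -6 + 4 = -2
  P[2] = 1 + 4 = 5
  P[3] = -6 + 4 = -2
  P[4] = 14 + 4 = 18
  P[5] = 14 + 4 = 18
  P[6] = 16 + 4 = 20
  P[7] = 29 + 4 = 33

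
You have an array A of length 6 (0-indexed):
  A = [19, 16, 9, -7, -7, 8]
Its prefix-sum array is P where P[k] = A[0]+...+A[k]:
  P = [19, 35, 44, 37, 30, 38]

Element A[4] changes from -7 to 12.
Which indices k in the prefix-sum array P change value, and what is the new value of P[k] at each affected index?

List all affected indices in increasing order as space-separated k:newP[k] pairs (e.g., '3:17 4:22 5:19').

P[k] = A[0] + ... + A[k]
P[k] includes A[4] iff k >= 4
Affected indices: 4, 5, ..., 5; delta = 19
  P[4]: 30 + 19 = 49
  P[5]: 38 + 19 = 57

Answer: 4:49 5:57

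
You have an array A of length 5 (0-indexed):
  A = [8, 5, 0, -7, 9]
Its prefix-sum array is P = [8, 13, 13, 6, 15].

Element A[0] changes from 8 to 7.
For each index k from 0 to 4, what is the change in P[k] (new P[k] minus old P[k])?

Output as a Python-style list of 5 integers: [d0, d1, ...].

Element change: A[0] 8 -> 7, delta = -1
For k < 0: P[k] unchanged, delta_P[k] = 0
For k >= 0: P[k] shifts by exactly -1
Delta array: [-1, -1, -1, -1, -1]

Answer: [-1, -1, -1, -1, -1]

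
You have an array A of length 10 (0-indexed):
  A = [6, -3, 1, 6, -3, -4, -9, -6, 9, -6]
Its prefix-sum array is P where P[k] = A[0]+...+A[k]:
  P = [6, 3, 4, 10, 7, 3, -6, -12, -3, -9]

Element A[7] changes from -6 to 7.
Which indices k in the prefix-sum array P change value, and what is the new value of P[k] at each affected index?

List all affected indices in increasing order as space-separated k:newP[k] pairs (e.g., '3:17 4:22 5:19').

P[k] = A[0] + ... + A[k]
P[k] includes A[7] iff k >= 7
Affected indices: 7, 8, ..., 9; delta = 13
  P[7]: -12 + 13 = 1
  P[8]: -3 + 13 = 10
  P[9]: -9 + 13 = 4

Answer: 7:1 8:10 9:4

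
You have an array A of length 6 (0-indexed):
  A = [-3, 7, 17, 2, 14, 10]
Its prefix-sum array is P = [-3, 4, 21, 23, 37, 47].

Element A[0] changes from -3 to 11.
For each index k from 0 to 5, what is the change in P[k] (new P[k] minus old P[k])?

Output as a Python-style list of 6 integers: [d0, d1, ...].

Answer: [14, 14, 14, 14, 14, 14]

Derivation:
Element change: A[0] -3 -> 11, delta = 14
For k < 0: P[k] unchanged, delta_P[k] = 0
For k >= 0: P[k] shifts by exactly 14
Delta array: [14, 14, 14, 14, 14, 14]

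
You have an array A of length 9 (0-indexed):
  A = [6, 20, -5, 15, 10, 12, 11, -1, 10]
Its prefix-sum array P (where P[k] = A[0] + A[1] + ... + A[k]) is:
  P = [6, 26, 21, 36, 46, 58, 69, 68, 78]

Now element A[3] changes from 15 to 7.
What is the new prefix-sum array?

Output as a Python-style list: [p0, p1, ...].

Change: A[3] 15 -> 7, delta = -8
P[k] for k < 3: unchanged (A[3] not included)
P[k] for k >= 3: shift by delta = -8
  P[0] = 6 + 0 = 6
  P[1] = 26 + 0 = 26
  P[2] = 21 + 0 = 21
  P[3] = 36 + -8 = 28
  P[4] = 46 + -8 = 38
  P[5] = 58 + -8 = 50
  P[6] = 69 + -8 = 61
  P[7] = 68 + -8 = 60
  P[8] = 78 + -8 = 70

Answer: [6, 26, 21, 28, 38, 50, 61, 60, 70]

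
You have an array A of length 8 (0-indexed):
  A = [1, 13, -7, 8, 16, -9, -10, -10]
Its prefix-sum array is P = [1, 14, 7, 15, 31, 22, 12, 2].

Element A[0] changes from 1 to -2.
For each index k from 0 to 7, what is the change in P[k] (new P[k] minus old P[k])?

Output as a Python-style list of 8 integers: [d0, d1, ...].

Element change: A[0] 1 -> -2, delta = -3
For k < 0: P[k] unchanged, delta_P[k] = 0
For k >= 0: P[k] shifts by exactly -3
Delta array: [-3, -3, -3, -3, -3, -3, -3, -3]

Answer: [-3, -3, -3, -3, -3, -3, -3, -3]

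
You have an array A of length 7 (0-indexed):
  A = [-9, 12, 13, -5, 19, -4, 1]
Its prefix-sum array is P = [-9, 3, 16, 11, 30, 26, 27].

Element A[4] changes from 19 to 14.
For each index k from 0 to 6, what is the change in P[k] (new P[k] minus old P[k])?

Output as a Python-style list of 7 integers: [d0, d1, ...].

Answer: [0, 0, 0, 0, -5, -5, -5]

Derivation:
Element change: A[4] 19 -> 14, delta = -5
For k < 4: P[k] unchanged, delta_P[k] = 0
For k >= 4: P[k] shifts by exactly -5
Delta array: [0, 0, 0, 0, -5, -5, -5]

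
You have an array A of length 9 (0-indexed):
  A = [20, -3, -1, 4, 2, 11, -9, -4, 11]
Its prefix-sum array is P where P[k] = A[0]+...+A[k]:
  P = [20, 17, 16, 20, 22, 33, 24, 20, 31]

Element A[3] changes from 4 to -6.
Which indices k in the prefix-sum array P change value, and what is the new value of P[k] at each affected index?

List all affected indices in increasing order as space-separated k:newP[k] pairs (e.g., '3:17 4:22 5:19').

P[k] = A[0] + ... + A[k]
P[k] includes A[3] iff k >= 3
Affected indices: 3, 4, ..., 8; delta = -10
  P[3]: 20 + -10 = 10
  P[4]: 22 + -10 = 12
  P[5]: 33 + -10 = 23
  P[6]: 24 + -10 = 14
  P[7]: 20 + -10 = 10
  P[8]: 31 + -10 = 21

Answer: 3:10 4:12 5:23 6:14 7:10 8:21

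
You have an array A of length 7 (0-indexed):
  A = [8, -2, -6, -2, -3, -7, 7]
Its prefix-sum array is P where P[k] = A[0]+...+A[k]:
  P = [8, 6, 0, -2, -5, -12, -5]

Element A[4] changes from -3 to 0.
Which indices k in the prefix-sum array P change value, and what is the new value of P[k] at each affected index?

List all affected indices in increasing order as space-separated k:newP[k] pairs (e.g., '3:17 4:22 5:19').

P[k] = A[0] + ... + A[k]
P[k] includes A[4] iff k >= 4
Affected indices: 4, 5, ..., 6; delta = 3
  P[4]: -5 + 3 = -2
  P[5]: -12 + 3 = -9
  P[6]: -5 + 3 = -2

Answer: 4:-2 5:-9 6:-2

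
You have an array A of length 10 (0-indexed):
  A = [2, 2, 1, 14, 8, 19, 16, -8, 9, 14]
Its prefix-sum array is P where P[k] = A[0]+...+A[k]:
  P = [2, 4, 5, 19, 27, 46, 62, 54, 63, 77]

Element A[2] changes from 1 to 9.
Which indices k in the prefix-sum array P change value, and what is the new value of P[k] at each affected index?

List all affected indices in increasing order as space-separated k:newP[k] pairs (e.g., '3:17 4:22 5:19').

Answer: 2:13 3:27 4:35 5:54 6:70 7:62 8:71 9:85

Derivation:
P[k] = A[0] + ... + A[k]
P[k] includes A[2] iff k >= 2
Affected indices: 2, 3, ..., 9; delta = 8
  P[2]: 5 + 8 = 13
  P[3]: 19 + 8 = 27
  P[4]: 27 + 8 = 35
  P[5]: 46 + 8 = 54
  P[6]: 62 + 8 = 70
  P[7]: 54 + 8 = 62
  P[8]: 63 + 8 = 71
  P[9]: 77 + 8 = 85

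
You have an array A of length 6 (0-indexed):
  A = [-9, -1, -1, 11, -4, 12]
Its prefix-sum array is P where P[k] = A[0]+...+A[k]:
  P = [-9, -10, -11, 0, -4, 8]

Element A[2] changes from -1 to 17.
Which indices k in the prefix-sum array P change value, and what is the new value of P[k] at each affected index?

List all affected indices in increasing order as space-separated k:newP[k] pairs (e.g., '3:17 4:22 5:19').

P[k] = A[0] + ... + A[k]
P[k] includes A[2] iff k >= 2
Affected indices: 2, 3, ..., 5; delta = 18
  P[2]: -11 + 18 = 7
  P[3]: 0 + 18 = 18
  P[4]: -4 + 18 = 14
  P[5]: 8 + 18 = 26

Answer: 2:7 3:18 4:14 5:26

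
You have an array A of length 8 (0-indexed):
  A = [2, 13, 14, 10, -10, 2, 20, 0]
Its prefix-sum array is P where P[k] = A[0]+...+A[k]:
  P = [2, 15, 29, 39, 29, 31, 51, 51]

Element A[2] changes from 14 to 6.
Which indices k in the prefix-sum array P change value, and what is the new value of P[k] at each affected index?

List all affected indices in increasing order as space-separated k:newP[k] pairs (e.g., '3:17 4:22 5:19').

P[k] = A[0] + ... + A[k]
P[k] includes A[2] iff k >= 2
Affected indices: 2, 3, ..., 7; delta = -8
  P[2]: 29 + -8 = 21
  P[3]: 39 + -8 = 31
  P[4]: 29 + -8 = 21
  P[5]: 31 + -8 = 23
  P[6]: 51 + -8 = 43
  P[7]: 51 + -8 = 43

Answer: 2:21 3:31 4:21 5:23 6:43 7:43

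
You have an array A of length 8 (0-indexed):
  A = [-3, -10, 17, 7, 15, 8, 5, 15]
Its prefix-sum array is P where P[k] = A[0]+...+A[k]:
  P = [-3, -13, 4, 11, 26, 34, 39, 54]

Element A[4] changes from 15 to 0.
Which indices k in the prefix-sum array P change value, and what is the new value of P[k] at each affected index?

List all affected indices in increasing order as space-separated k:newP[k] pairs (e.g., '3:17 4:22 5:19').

P[k] = A[0] + ... + A[k]
P[k] includes A[4] iff k >= 4
Affected indices: 4, 5, ..., 7; delta = -15
  P[4]: 26 + -15 = 11
  P[5]: 34 + -15 = 19
  P[6]: 39 + -15 = 24
  P[7]: 54 + -15 = 39

Answer: 4:11 5:19 6:24 7:39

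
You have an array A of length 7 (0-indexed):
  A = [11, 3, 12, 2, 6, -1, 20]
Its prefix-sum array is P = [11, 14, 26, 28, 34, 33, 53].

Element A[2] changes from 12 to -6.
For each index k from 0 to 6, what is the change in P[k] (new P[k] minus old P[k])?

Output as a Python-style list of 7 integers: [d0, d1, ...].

Element change: A[2] 12 -> -6, delta = -18
For k < 2: P[k] unchanged, delta_P[k] = 0
For k >= 2: P[k] shifts by exactly -18
Delta array: [0, 0, -18, -18, -18, -18, -18]

Answer: [0, 0, -18, -18, -18, -18, -18]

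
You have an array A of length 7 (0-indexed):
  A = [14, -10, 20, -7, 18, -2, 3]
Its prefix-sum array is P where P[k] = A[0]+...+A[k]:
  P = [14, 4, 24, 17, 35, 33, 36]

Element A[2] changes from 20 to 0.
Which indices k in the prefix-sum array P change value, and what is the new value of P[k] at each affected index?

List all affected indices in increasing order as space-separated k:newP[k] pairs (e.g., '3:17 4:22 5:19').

Answer: 2:4 3:-3 4:15 5:13 6:16

Derivation:
P[k] = A[0] + ... + A[k]
P[k] includes A[2] iff k >= 2
Affected indices: 2, 3, ..., 6; delta = -20
  P[2]: 24 + -20 = 4
  P[3]: 17 + -20 = -3
  P[4]: 35 + -20 = 15
  P[5]: 33 + -20 = 13
  P[6]: 36 + -20 = 16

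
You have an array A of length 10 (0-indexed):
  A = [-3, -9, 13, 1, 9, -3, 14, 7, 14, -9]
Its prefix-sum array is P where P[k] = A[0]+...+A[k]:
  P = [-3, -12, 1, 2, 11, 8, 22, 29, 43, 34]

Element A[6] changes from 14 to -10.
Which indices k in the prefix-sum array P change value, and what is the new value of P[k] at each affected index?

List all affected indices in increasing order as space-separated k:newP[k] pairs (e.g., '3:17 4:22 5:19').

Answer: 6:-2 7:5 8:19 9:10

Derivation:
P[k] = A[0] + ... + A[k]
P[k] includes A[6] iff k >= 6
Affected indices: 6, 7, ..., 9; delta = -24
  P[6]: 22 + -24 = -2
  P[7]: 29 + -24 = 5
  P[8]: 43 + -24 = 19
  P[9]: 34 + -24 = 10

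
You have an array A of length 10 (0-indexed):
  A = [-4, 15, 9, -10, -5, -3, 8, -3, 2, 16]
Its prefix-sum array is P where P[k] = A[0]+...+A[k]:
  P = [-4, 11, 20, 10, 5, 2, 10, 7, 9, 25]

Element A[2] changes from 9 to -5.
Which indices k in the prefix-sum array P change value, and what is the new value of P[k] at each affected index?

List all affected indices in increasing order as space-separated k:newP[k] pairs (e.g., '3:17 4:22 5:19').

P[k] = A[0] + ... + A[k]
P[k] includes A[2] iff k >= 2
Affected indices: 2, 3, ..., 9; delta = -14
  P[2]: 20 + -14 = 6
  P[3]: 10 + -14 = -4
  P[4]: 5 + -14 = -9
  P[5]: 2 + -14 = -12
  P[6]: 10 + -14 = -4
  P[7]: 7 + -14 = -7
  P[8]: 9 + -14 = -5
  P[9]: 25 + -14 = 11

Answer: 2:6 3:-4 4:-9 5:-12 6:-4 7:-7 8:-5 9:11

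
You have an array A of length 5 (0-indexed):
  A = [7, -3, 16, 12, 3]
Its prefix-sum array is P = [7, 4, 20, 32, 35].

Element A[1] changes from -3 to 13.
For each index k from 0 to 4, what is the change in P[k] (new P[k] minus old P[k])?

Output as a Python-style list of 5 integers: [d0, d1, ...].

Answer: [0, 16, 16, 16, 16]

Derivation:
Element change: A[1] -3 -> 13, delta = 16
For k < 1: P[k] unchanged, delta_P[k] = 0
For k >= 1: P[k] shifts by exactly 16
Delta array: [0, 16, 16, 16, 16]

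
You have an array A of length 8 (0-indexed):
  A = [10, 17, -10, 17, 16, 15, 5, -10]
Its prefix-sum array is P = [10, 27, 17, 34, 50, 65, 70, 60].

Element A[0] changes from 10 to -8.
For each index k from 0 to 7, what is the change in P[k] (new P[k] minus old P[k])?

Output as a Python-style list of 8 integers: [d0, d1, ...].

Element change: A[0] 10 -> -8, delta = -18
For k < 0: P[k] unchanged, delta_P[k] = 0
For k >= 0: P[k] shifts by exactly -18
Delta array: [-18, -18, -18, -18, -18, -18, -18, -18]

Answer: [-18, -18, -18, -18, -18, -18, -18, -18]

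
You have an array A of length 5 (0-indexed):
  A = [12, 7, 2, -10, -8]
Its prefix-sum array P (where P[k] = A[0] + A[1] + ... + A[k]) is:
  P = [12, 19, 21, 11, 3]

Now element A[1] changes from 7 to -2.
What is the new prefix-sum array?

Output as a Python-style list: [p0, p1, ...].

Change: A[1] 7 -> -2, delta = -9
P[k] for k < 1: unchanged (A[1] not included)
P[k] for k >= 1: shift by delta = -9
  P[0] = 12 + 0 = 12
  P[1] = 19 + -9 = 10
  P[2] = 21 + -9 = 12
  P[3] = 11 + -9 = 2
  P[4] = 3 + -9 = -6

Answer: [12, 10, 12, 2, -6]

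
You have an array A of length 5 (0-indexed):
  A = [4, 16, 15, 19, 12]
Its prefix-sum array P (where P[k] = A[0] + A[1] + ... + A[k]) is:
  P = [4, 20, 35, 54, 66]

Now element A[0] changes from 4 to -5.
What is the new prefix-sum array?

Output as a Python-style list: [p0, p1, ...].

Change: A[0] 4 -> -5, delta = -9
P[k] for k < 0: unchanged (A[0] not included)
P[k] for k >= 0: shift by delta = -9
  P[0] = 4 + -9 = -5
  P[1] = 20 + -9 = 11
  P[2] = 35 + -9 = 26
  P[3] = 54 + -9 = 45
  P[4] = 66 + -9 = 57

Answer: [-5, 11, 26, 45, 57]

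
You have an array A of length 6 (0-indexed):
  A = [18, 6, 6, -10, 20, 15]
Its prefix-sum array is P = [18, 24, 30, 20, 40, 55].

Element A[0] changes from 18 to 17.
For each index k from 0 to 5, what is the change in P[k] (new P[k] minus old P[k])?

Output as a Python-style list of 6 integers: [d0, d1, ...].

Element change: A[0] 18 -> 17, delta = -1
For k < 0: P[k] unchanged, delta_P[k] = 0
For k >= 0: P[k] shifts by exactly -1
Delta array: [-1, -1, -1, -1, -1, -1]

Answer: [-1, -1, -1, -1, -1, -1]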